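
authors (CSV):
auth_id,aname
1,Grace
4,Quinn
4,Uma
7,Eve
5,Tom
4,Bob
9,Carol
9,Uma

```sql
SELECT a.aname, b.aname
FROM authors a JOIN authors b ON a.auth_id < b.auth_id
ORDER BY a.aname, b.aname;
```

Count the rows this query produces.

24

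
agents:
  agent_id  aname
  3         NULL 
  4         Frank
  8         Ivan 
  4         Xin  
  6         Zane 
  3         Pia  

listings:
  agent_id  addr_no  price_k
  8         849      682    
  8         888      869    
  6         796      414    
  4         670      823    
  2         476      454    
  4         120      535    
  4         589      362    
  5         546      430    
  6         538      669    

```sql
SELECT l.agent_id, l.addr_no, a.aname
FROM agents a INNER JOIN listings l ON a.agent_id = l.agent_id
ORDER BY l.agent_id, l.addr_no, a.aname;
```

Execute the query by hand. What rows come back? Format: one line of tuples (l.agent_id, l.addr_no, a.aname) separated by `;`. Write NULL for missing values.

INNER JOIN keeps only pairs where the ON condition holds.
Matching on a.agent_id = l.agent_id.
- a[0] agent_id=3 → no match; dropped.
- a[1] agent_id=4 → 3 match(es) in l → 3 row(s).
- a[2] agent_id=8 → 2 match(es) in l → 2 row(s).
- a[3] agent_id=4 → 3 match(es) in l → 3 row(s).
- a[4] agent_id=6 → 2 match(es) in l → 2 row(s).
- a[5] agent_id=3 → no match; dropped.
After projecting and ordering:
l.agent_id | l.addr_no | a.aname
4 | 120 | Frank
4 | 120 | Xin
4 | 589 | Frank
4 | 589 | Xin
4 | 670 | Frank
4 | 670 | Xin
6 | 538 | Zane
6 | 796 | Zane
8 | 849 | Ivan
8 | 888 | Ivan

(4, 120, Frank); (4, 120, Xin); (4, 589, Frank); (4, 589, Xin); (4, 670, Frank); (4, 670, Xin); (6, 538, Zane); (6, 796, Zane); (8, 849, Ivan); (8, 888, Ivan)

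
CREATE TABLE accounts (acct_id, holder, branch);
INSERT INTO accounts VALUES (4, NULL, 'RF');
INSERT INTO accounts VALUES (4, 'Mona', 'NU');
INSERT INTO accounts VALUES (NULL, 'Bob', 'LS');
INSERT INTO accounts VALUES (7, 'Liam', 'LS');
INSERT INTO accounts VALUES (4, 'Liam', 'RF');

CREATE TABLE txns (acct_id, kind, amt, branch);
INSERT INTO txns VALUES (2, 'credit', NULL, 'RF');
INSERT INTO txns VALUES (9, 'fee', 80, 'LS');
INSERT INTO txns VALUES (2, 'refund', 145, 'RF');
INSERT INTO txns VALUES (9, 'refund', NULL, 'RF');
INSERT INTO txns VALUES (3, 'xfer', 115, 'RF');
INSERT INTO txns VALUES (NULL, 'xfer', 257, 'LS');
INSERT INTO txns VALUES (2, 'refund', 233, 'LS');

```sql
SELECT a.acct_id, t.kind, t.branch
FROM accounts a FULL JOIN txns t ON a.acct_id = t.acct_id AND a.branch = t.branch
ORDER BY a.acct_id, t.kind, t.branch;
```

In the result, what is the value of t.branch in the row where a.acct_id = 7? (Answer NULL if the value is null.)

NULL

FULL OUTER JOIN keeps every row from both sides; unmatched rows get NULL for the other side's columns.
Matching on a.acct_id = t.acct_id AND a.branch = t.branch. A NULL in a compared column never satisfies the condition.
Matched pairs: 0; unmatched a rows kept: 5; unmatched t rows kept: 7.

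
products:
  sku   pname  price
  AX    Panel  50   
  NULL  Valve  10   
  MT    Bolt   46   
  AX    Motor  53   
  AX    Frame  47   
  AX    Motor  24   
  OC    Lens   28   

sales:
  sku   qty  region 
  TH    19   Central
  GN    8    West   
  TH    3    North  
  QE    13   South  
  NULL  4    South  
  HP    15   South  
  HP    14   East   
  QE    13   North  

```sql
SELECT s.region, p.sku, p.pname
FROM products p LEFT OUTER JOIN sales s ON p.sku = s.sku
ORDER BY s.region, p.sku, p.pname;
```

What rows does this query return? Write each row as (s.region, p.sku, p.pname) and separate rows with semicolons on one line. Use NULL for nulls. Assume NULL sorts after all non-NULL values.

LEFT JOIN keeps every row from `products`; unmatched rows get NULL for `sales`'s columns.
Matching on p.sku = s.sku. A NULL in a compared column never satisfies the condition.
- sku=AX: no s row matches, row kept with s columns NULL.
- sku=NULL: no s row matches, row kept with s columns NULL.
- sku=MT: no s row matches, row kept with s columns NULL.
- sku=AX: no s row matches, row kept with s columns NULL.
- sku=AX: no s row matches, row kept with s columns NULL.
- sku=AX: no s row matches, row kept with s columns NULL.
- sku=OC: no s row matches, row kept with s columns NULL.
After projecting and ordering:
s.region | p.sku | p.pname
NULL | AX | Frame
NULL | AX | Motor
NULL | AX | Motor
NULL | AX | Panel
NULL | MT | Bolt
NULL | OC | Lens
NULL | NULL | Valve

(NULL, AX, Frame); (NULL, AX, Motor); (NULL, AX, Motor); (NULL, AX, Panel); (NULL, MT, Bolt); (NULL, OC, Lens); (NULL, NULL, Valve)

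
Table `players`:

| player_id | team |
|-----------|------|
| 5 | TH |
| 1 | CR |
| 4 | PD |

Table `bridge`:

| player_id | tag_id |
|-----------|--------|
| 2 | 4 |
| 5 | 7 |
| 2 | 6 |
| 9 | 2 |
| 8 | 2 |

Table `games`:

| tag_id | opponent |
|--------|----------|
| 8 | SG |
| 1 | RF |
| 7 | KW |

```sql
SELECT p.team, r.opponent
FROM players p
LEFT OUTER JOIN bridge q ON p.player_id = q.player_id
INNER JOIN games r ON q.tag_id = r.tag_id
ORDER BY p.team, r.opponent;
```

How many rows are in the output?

1

Joins associate left-to-right: players LEFT JOIN bridge on player_id gives 3 intermediate row(s).
Then INNER JOIN `games r` on tag_id: keep only rows whose q.tag_id appears in r.
Result: 1 row(s).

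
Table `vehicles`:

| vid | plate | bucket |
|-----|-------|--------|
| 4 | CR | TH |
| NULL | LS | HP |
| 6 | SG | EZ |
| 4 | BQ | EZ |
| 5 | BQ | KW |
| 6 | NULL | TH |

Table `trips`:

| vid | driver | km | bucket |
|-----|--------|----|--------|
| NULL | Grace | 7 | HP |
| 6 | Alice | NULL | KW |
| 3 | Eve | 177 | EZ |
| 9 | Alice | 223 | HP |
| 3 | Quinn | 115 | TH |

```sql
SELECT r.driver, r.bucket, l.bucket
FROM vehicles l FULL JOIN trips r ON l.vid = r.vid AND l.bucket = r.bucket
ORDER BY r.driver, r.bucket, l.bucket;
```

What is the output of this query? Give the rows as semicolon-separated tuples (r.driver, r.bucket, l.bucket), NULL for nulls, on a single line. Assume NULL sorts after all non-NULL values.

FULL OUTER JOIN keeps every row from both sides; unmatched rows get NULL for the other side's columns.
Matching on l.vid = r.vid AND l.bucket = r.bucket. A NULL in a compared column never satisfies the condition.
Matched pairs: 0; unmatched l rows kept: 6; unmatched r rows kept: 5.

(Alice, HP, NULL); (Alice, KW, NULL); (Eve, EZ, NULL); (Grace, HP, NULL); (Quinn, TH, NULL); (NULL, NULL, EZ); (NULL, NULL, EZ); (NULL, NULL, HP); (NULL, NULL, KW); (NULL, NULL, TH); (NULL, NULL, TH)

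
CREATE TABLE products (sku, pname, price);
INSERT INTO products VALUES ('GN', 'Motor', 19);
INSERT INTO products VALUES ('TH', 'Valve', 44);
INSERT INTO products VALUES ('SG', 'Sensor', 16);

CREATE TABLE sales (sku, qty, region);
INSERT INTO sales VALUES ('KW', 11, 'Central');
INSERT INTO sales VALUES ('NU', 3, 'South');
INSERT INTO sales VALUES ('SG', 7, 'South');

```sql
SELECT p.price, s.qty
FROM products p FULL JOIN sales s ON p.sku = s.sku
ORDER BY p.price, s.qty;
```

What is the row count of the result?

5

FULL OUTER JOIN keeps every row from both sides; unmatched rows get NULL for the other side's columns.
Matching on p.sku = s.sku.
Matched pairs: 1; unmatched p rows kept: 2; unmatched s rows kept: 2.
Total: 1 matched + 4 padded = 5 rows.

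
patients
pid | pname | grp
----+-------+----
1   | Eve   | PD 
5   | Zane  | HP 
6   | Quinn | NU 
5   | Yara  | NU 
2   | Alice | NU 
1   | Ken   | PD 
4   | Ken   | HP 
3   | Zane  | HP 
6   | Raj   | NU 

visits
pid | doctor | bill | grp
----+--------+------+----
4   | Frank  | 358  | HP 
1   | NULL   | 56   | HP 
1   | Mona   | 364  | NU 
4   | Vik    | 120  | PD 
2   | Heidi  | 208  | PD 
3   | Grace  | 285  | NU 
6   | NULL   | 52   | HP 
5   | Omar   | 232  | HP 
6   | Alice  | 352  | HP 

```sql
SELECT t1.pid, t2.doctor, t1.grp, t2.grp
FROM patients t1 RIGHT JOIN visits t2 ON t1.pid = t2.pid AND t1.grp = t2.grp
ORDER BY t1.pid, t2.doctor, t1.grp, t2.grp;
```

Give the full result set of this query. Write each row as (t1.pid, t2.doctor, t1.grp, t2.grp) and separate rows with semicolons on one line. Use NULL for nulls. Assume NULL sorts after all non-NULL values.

(4, Frank, HP, HP); (5, Omar, HP, HP); (NULL, Alice, NULL, HP); (NULL, Grace, NULL, NU); (NULL, Heidi, NULL, PD); (NULL, Mona, NULL, NU); (NULL, Vik, NULL, PD); (NULL, NULL, NULL, HP); (NULL, NULL, NULL, HP)

RIGHT JOIN keeps every row from `visits`; unmatched rows get NULL for `patients`'s columns.
Matching on t1.pid = t2.pid AND t1.grp = t2.grp.
Matched pairs: 2; unmatched t2 rows kept: 7.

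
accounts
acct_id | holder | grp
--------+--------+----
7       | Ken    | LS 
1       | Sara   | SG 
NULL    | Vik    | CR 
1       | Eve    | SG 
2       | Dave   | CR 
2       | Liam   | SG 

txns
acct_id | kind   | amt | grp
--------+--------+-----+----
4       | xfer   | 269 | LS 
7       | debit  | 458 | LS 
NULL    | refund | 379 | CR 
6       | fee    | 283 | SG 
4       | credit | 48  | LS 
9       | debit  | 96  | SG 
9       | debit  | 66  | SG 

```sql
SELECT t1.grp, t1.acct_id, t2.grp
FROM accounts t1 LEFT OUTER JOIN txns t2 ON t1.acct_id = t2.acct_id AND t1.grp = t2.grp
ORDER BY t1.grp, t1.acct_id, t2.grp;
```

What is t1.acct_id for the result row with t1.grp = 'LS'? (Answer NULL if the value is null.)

7

LEFT JOIN keeps every row from `accounts`; unmatched rows get NULL for `txns`'s columns.
Matching on t1.acct_id = t2.acct_id AND t1.grp = t2.grp. A NULL in a compared column never satisfies the condition.
- t1[0] acct_id=7, grp=LS → 1 match(es) in t2 → 1 row(s).
- t1[1] acct_id=1, grp=SG → no match; kept with NULLs on the t2 side.
- t1[2] acct_id=NULL, grp=CR → no match; kept with NULLs on the t2 side.
- t1[3] acct_id=1, grp=SG → no match; kept with NULLs on the t2 side.
- t1[4] acct_id=2, grp=CR → no match; kept with NULLs on the t2 side.
- t1[5] acct_id=2, grp=SG → no match; kept with NULLs on the t2 side.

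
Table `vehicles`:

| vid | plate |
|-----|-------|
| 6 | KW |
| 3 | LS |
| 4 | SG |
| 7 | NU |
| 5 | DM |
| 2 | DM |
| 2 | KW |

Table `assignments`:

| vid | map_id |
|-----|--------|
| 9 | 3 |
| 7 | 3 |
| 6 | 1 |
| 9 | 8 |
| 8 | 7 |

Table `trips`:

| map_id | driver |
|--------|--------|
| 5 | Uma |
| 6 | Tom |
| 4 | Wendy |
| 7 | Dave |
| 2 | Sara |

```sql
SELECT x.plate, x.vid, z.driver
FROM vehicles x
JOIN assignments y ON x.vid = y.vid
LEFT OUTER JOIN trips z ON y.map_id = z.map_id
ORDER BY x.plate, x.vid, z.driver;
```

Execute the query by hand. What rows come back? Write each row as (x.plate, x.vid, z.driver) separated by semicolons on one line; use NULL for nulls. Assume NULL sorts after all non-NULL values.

(KW, 6, NULL); (NU, 7, NULL)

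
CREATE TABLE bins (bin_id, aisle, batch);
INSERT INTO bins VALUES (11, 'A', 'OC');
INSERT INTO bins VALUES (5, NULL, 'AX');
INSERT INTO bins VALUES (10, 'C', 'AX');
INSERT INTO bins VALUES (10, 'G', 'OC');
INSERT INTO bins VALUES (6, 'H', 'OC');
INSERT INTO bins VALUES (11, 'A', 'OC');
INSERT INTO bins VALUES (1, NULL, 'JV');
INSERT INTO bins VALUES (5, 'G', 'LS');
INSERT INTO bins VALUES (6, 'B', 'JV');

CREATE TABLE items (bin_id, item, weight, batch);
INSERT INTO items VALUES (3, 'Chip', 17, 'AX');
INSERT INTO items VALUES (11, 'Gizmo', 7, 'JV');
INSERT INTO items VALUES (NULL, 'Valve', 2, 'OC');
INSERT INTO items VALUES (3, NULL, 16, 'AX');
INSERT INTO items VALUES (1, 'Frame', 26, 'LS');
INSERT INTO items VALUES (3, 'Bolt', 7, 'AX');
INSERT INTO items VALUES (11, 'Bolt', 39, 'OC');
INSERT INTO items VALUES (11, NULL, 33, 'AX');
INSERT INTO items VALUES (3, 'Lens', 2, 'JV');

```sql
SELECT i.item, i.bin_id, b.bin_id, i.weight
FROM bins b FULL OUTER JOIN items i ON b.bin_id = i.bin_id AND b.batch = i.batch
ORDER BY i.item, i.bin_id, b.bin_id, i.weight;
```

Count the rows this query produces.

17

FULL OUTER JOIN keeps every row from both sides; unmatched rows get NULL for the other side's columns.
Matching on b.bin_id = i.bin_id AND b.batch = i.batch. A NULL in a compared column never satisfies the condition.
- b[0] bin_id=11, batch=OC → 1 match(es) in i → 1 row(s).
- b[1] bin_id=5, batch=AX → no match; kept with NULLs on the i side.
- b[2] bin_id=10, batch=AX → no match; kept with NULLs on the i side.
- b[3] bin_id=10, batch=OC → no match; kept with NULLs on the i side.
- b[4] bin_id=6, batch=OC → no match; kept with NULLs on the i side.
- b[5] bin_id=11, batch=OC → 1 match(es) in i → 1 row(s).
- b[6] bin_id=1, batch=JV → no match; kept with NULLs on the i side.
- b[7] bin_id=5, batch=LS → no match; kept with NULLs on the i side.
- b[8] bin_id=6, batch=JV → no match; kept with NULLs on the i side.
- 8 i row(s) had no b match → kept, b columns NULL.
Total: 2 matched + 15 padded = 17 rows.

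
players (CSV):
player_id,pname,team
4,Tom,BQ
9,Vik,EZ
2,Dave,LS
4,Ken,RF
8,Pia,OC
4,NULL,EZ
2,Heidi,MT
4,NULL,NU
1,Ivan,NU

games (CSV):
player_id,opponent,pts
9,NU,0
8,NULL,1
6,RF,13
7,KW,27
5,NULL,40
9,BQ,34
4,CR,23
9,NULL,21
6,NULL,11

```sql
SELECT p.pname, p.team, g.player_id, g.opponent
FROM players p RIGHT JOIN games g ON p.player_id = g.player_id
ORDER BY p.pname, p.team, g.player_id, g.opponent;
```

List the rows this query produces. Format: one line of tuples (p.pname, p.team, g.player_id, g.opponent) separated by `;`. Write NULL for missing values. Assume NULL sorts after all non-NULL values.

(Ken, RF, 4, CR); (Pia, OC, 8, NULL); (Tom, BQ, 4, CR); (Vik, EZ, 9, BQ); (Vik, EZ, 9, NU); (Vik, EZ, 9, NULL); (NULL, EZ, 4, CR); (NULL, NU, 4, CR); (NULL, NULL, 5, NULL); (NULL, NULL, 6, RF); (NULL, NULL, 6, NULL); (NULL, NULL, 7, KW)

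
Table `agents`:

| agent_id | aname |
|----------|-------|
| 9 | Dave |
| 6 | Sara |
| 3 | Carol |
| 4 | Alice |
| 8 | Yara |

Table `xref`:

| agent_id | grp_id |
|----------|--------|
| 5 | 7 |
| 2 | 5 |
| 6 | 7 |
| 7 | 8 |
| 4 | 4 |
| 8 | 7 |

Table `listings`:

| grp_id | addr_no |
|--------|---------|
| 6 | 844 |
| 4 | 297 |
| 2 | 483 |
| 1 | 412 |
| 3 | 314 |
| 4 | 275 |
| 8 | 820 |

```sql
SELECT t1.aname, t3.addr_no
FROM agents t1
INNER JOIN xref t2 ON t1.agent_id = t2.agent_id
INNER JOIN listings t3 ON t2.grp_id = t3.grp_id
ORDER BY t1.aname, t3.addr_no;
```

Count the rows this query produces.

Joins associate left-to-right: agents INNER JOIN xref on agent_id gives 3 intermediate row(s).
Then INNER JOIN `listings t3` on grp_id: keep only rows whose t2.grp_id appears in t3.
Result: 2 row(s).

2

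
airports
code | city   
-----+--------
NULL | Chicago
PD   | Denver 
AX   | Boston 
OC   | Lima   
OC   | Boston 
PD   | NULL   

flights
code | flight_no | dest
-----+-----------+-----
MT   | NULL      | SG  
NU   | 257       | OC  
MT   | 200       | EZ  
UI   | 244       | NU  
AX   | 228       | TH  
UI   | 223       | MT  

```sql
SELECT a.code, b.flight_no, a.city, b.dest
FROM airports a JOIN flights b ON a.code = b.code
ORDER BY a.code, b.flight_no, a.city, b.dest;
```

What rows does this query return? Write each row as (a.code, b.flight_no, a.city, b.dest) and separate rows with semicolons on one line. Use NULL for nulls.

INNER JOIN keeps only pairs where the ON condition holds.
Matching on a.code = b.code. A NULL in a compared column never satisfies the condition.
Matched pairs: 1.

(AX, 228, Boston, TH)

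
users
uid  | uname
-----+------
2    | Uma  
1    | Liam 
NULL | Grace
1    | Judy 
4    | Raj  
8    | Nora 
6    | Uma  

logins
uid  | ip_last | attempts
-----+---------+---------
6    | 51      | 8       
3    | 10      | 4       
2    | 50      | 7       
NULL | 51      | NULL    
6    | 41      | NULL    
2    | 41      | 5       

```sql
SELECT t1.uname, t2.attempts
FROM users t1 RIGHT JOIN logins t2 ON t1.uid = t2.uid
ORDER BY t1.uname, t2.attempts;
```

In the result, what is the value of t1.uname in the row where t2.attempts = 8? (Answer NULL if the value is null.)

RIGHT JOIN keeps every row from `logins`; unmatched rows get NULL for `users`'s columns.
Matching on t1.uid = t2.uid. A NULL in a compared column never satisfies the condition.
- t1[0] uid=2 → 2 match(es) in t2 → 2 row(s).
- t1[1] uid=1 → no match.
- t1[2] uid=NULL → no match.
- t1[3] uid=1 → no match.
- t1[4] uid=4 → no match.
- t1[5] uid=8 → no match.
- t1[6] uid=6 → 2 match(es) in t2 → 2 row(s).
- plus 2 unmatched t2 row(s), each kept with NULL t1 columns.

Uma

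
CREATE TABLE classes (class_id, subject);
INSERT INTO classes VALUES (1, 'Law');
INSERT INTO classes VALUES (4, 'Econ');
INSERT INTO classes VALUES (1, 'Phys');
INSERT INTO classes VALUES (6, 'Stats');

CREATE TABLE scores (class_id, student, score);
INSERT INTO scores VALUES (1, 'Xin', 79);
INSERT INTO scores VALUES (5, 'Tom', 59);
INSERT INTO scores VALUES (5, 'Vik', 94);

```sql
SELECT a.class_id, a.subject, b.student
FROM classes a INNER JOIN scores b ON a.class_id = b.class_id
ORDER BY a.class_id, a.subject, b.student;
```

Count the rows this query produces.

INNER JOIN keeps only pairs where the ON condition holds.
Matching on a.class_id = b.class_id.
Matched pairs: 2.
Total: 2 rows.

2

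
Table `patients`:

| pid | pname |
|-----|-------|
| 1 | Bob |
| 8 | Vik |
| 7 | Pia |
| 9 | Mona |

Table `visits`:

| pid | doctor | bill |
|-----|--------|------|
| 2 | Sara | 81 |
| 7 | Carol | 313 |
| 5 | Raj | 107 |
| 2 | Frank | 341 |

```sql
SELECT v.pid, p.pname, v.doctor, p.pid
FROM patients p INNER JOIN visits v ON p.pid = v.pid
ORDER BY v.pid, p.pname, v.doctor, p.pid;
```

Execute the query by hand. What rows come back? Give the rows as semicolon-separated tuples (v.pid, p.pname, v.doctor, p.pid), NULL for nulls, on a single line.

INNER JOIN keeps only pairs where the ON condition holds.
Matching on p.pid = v.pid.
- pid=1: no matching v row, dropped.
- pid=8: no matching v row, dropped.
- pid=7: 1 matching v row(s), so 1 row(s) emitted.
- pid=9: no matching v row, dropped.
After projecting and ordering:
v.pid | p.pname | v.doctor | p.pid
7 | Pia | Carol | 7

(7, Pia, Carol, 7)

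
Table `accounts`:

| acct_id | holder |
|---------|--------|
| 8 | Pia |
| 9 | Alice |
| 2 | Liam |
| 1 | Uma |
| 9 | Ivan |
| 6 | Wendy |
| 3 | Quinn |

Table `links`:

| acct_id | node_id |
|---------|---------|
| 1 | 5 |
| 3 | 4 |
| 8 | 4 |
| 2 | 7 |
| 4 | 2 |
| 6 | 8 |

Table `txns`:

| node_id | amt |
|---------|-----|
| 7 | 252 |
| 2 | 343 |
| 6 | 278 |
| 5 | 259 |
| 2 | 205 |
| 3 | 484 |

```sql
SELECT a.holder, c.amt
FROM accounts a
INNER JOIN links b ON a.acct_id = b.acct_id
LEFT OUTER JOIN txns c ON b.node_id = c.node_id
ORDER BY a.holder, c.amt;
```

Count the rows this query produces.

5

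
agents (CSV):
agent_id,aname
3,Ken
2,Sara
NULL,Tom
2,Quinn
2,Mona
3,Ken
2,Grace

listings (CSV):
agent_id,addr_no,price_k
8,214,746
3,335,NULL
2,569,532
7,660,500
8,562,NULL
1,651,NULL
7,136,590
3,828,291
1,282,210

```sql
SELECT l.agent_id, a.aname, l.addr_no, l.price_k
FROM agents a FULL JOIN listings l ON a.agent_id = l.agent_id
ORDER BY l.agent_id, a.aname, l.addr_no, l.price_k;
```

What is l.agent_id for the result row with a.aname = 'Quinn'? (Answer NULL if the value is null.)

2

FULL OUTER JOIN keeps every row from both sides; unmatched rows get NULL for the other side's columns.
Matching on a.agent_id = l.agent_id. A NULL in a compared column never satisfies the condition.
- agent_id=3: 2 matching l row(s), so 2 row(s) emitted.
- agent_id=2: 1 matching l row(s), so 1 row(s) emitted.
- agent_id=NULL: no l row matches, row kept with l columns NULL.
- agent_id=2: 1 matching l row(s), so 1 row(s) emitted.
- agent_id=2: 1 matching l row(s), so 1 row(s) emitted.
- agent_id=3: 2 matching l row(s), so 2 row(s) emitted.
- agent_id=2: 1 matching l row(s), so 1 row(s) emitted.
- plus 6 unmatched l row(s), each kept with NULL a columns.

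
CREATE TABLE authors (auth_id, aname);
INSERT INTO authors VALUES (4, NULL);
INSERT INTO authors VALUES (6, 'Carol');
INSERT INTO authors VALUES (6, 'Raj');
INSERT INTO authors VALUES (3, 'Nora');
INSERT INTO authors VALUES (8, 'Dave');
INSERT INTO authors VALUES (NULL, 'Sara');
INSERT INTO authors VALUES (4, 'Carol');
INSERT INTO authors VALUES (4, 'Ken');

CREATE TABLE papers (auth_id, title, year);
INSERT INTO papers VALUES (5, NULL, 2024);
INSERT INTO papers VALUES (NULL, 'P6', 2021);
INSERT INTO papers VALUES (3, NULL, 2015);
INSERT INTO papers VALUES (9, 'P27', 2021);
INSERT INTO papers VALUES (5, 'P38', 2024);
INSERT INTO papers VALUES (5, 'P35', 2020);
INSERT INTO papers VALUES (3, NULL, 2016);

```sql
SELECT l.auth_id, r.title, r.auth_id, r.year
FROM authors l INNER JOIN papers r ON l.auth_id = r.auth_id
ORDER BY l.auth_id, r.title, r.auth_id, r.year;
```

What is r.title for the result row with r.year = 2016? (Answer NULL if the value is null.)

INNER JOIN keeps only pairs where the ON condition holds.
Matching on l.auth_id = r.auth_id. A NULL in a compared column never satisfies the condition.
Matched pairs: 2.

NULL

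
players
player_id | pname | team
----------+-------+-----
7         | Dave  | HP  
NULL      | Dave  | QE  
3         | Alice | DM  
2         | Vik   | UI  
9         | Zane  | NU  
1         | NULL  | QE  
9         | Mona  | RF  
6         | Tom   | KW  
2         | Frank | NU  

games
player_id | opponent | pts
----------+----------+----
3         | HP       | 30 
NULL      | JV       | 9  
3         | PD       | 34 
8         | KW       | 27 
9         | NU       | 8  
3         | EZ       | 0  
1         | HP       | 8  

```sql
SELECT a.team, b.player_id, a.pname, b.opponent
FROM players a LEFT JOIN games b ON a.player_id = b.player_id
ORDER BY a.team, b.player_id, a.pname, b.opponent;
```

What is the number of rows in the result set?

11

LEFT JOIN keeps every row from `players`; unmatched rows get NULL for `games`'s columns.
Matching on a.player_id = b.player_id. A NULL in a compared column never satisfies the condition.
Matched pairs: 6; unmatched a rows kept: 5.
Total: 6 matched + 5 padded = 11 rows.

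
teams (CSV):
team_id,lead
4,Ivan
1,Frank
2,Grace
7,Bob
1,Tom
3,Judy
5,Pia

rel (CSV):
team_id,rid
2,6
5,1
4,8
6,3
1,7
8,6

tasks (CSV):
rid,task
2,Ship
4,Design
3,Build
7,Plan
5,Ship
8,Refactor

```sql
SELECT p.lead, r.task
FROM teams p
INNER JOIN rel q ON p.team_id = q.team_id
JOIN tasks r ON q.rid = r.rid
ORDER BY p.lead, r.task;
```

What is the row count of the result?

3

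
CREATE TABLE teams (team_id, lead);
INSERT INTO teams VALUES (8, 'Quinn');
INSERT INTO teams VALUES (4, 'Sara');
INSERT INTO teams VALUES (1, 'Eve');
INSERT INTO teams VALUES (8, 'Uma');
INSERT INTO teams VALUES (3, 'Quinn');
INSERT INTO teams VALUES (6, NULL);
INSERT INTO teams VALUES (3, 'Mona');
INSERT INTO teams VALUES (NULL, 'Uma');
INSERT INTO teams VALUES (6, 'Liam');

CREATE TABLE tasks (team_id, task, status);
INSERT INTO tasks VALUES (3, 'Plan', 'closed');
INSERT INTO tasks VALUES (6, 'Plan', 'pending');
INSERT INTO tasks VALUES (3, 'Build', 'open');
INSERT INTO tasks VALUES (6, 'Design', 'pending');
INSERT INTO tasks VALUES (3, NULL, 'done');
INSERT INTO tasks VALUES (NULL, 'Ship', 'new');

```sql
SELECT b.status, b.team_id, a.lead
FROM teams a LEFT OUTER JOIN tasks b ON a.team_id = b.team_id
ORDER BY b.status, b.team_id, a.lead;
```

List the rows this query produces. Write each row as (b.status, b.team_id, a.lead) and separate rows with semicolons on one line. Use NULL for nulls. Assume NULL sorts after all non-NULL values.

(closed, 3, Mona); (closed, 3, Quinn); (done, 3, Mona); (done, 3, Quinn); (open, 3, Mona); (open, 3, Quinn); (pending, 6, Liam); (pending, 6, Liam); (pending, 6, NULL); (pending, 6, NULL); (NULL, NULL, Eve); (NULL, NULL, Quinn); (NULL, NULL, Sara); (NULL, NULL, Uma); (NULL, NULL, Uma)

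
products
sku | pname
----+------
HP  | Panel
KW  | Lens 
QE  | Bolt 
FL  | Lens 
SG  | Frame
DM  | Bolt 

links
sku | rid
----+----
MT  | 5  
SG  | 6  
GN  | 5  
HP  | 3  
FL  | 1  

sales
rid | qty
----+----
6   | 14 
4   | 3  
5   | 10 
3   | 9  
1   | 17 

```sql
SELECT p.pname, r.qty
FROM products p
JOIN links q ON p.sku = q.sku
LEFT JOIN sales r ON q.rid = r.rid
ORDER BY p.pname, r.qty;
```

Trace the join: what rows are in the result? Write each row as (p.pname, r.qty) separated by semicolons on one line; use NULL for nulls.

(Frame, 14); (Lens, 17); (Panel, 9)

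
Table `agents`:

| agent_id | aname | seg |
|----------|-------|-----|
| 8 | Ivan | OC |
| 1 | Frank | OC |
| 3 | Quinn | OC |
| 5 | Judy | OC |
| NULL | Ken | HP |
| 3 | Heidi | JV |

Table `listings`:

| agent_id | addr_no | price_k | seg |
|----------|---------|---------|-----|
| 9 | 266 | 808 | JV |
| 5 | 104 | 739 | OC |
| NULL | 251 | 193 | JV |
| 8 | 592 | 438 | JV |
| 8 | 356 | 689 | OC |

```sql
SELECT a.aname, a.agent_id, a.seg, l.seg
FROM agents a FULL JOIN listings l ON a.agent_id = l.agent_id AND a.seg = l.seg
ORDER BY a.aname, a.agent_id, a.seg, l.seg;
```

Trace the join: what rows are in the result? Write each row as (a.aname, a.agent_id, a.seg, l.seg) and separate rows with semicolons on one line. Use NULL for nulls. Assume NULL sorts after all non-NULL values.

(Frank, 1, OC, NULL); (Heidi, 3, JV, NULL); (Ivan, 8, OC, OC); (Judy, 5, OC, OC); (Ken, NULL, HP, NULL); (Quinn, 3, OC, NULL); (NULL, NULL, NULL, JV); (NULL, NULL, NULL, JV); (NULL, NULL, NULL, JV)

FULL OUTER JOIN keeps every row from both sides; unmatched rows get NULL for the other side's columns.
Matching on a.agent_id = l.agent_id AND a.seg = l.seg. A NULL in a compared column never satisfies the condition.
- a row (agent_id=8, seg=OC): matches 1 l row(s) → 1 output row(s).
- a row (agent_id=1, seg=OC): no match → kept, l columns NULL.
- a row (agent_id=3, seg=OC): no match → kept, l columns NULL.
- a row (agent_id=5, seg=OC): matches 1 l row(s) → 1 output row(s).
- a row (agent_id=NULL, seg=HP): no match → kept, l columns NULL.
- a row (agent_id=3, seg=JV): no match → kept, l columns NULL.
- 3 row(s) from l found no a partner → padded with NULL.
After projecting and ordering:
a.aname | a.agent_id | a.seg | l.seg
Frank | 1 | OC | NULL
Heidi | 3 | JV | NULL
Ivan | 8 | OC | OC
Judy | 5 | OC | OC
Ken | NULL | HP | NULL
Quinn | 3 | OC | NULL
NULL | NULL | NULL | JV
NULL | NULL | NULL | JV
NULL | NULL | NULL | JV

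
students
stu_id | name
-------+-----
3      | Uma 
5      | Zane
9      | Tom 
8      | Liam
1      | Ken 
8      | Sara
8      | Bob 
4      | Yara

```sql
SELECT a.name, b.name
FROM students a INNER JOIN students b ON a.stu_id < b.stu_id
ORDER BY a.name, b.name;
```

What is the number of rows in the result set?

25

INNER JOIN keeps only pairs where the ON condition holds.
Matching on a.stu_id < b.stu_id.
- stu_id=3: 6 matching b row(s), so 6 row(s) emitted.
- stu_id=5: 4 matching b row(s), so 4 row(s) emitted.
- stu_id=9: no matching b row, dropped.
- stu_id=8: 1 matching b row(s), so 1 row(s) emitted.
- stu_id=1: 7 matching b row(s), so 7 row(s) emitted.
- stu_id=8: 1 matching b row(s), so 1 row(s) emitted.
- stu_id=8: 1 matching b row(s), so 1 row(s) emitted.
- stu_id=4: 5 matching b row(s), so 5 row(s) emitted.
Total: 25 rows.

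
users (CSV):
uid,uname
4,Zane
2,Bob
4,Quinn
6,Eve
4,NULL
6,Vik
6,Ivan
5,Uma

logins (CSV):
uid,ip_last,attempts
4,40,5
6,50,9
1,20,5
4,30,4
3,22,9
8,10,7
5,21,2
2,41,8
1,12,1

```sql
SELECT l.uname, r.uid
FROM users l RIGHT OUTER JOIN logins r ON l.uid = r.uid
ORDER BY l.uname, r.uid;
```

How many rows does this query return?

RIGHT JOIN keeps every row from `logins`; unmatched rows get NULL for `users`'s columns.
Matching on l.uid = r.uid.
- l row (uid=4): matches 2 r row(s) → 2 output row(s).
- l row (uid=2): matches 1 r row(s) → 1 output row(s).
- l row (uid=4): matches 2 r row(s) → 2 output row(s).
- l row (uid=6): matches 1 r row(s) → 1 output row(s).
- l row (uid=4): matches 2 r row(s) → 2 output row(s).
- l row (uid=6): matches 1 r row(s) → 1 output row(s).
- l row (uid=6): matches 1 r row(s) → 1 output row(s).
- l row (uid=5): matches 1 r row(s) → 1 output row(s).
- 4 r row(s) had no l match → kept, l columns NULL.
Total: 11 matched + 4 padded = 15 rows.

15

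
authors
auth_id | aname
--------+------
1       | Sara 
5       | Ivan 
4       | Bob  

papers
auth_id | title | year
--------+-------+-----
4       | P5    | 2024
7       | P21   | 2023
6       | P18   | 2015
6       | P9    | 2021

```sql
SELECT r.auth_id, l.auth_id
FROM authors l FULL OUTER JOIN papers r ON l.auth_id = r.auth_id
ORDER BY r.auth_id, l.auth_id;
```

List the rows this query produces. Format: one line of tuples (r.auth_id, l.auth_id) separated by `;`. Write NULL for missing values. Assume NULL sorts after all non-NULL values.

FULL OUTER JOIN keeps every row from both sides; unmatched rows get NULL for the other side's columns.
Matching on l.auth_id = r.auth_id.
- auth_id=1: no r row matches, row kept with r columns NULL.
- auth_id=5: no r row matches, row kept with r columns NULL.
- auth_id=4: 1 matching r row(s), so 1 row(s) emitted.
- plus 3 unmatched r row(s), each kept with NULL l columns.
After projecting and ordering:
r.auth_id | l.auth_id
4 | 4
6 | NULL
6 | NULL
7 | NULL
NULL | 1
NULL | 5

(4, 4); (6, NULL); (6, NULL); (7, NULL); (NULL, 1); (NULL, 5)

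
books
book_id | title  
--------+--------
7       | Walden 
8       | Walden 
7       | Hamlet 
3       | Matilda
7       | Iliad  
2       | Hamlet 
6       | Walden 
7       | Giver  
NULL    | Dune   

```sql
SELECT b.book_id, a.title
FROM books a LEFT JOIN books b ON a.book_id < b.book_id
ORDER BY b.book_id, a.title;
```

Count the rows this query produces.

LEFT JOIN keeps every row from `books a`; unmatched rows get NULL for `books b`'s columns.
Matching on a.book_id < b.book_id. A NULL in a compared column never satisfies the condition.
Matched pairs: 22; unmatched a rows kept: 2.
Total: 22 matched + 2 padded = 24 rows.

24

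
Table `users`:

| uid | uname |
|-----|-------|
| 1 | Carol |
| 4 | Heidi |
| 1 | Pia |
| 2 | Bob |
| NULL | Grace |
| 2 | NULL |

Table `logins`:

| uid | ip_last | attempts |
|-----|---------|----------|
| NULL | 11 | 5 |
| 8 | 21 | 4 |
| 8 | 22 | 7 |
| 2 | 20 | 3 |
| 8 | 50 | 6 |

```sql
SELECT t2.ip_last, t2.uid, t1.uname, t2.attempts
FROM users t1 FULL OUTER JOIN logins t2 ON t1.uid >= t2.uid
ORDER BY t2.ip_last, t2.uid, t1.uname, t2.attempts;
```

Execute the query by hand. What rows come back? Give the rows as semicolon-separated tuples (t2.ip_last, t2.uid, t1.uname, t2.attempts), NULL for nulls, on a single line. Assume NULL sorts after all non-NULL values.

(11, NULL, NULL, 5); (20, 2, Bob, 3); (20, 2, Heidi, 3); (20, 2, NULL, 3); (21, 8, NULL, 4); (22, 8, NULL, 7); (50, 8, NULL, 6); (NULL, NULL, Carol, NULL); (NULL, NULL, Grace, NULL); (NULL, NULL, Pia, NULL)

FULL OUTER JOIN keeps every row from both sides; unmatched rows get NULL for the other side's columns.
Matching on t1.uid >= t2.uid. A NULL in a compared column never satisfies the condition.
Matched pairs: 3; unmatched t1 rows kept: 3; unmatched t2 rows kept: 4.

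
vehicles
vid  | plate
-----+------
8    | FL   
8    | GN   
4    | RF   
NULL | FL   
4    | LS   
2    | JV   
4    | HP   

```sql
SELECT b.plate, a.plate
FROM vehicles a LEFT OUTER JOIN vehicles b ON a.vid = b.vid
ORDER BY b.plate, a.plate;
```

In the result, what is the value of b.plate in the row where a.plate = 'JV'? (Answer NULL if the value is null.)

LEFT JOIN keeps every row from `vehicles a`; unmatched rows get NULL for `vehicles b`'s columns.
Matching on a.vid = b.vid. A NULL in a compared column never satisfies the condition.
- a (vid=8) pairs with 2 row(s) of b.
- a (vid=8) pairs with 2 row(s) of b.
- a (vid=4) pairs with 3 row(s) of b.
- a (vid=NULL) has no partner → padded with NULL.
- a (vid=4) pairs with 3 row(s) of b.
- a (vid=2) pairs with 1 row(s) of b.
- a (vid=4) pairs with 3 row(s) of b.

JV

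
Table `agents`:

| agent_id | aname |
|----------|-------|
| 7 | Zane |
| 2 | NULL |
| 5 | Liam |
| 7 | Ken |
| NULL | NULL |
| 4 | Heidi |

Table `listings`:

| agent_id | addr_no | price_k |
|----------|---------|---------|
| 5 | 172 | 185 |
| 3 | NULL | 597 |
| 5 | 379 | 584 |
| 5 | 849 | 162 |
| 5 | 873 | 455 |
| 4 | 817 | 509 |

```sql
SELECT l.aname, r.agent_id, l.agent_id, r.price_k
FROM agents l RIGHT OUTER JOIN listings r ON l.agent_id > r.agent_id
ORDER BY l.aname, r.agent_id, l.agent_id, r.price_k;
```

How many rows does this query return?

15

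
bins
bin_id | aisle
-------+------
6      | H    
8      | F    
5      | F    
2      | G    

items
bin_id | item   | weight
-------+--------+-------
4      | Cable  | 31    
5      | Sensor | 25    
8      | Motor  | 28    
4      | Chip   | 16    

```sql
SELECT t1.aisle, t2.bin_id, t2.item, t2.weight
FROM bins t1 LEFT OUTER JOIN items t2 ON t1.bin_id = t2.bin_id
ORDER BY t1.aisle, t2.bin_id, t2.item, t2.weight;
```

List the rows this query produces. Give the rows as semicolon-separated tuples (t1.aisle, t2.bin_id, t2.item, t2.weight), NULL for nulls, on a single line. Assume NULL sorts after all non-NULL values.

LEFT JOIN keeps every row from `bins`; unmatched rows get NULL for `items`'s columns.
Matching on t1.bin_id = t2.bin_id.
- t1 row (bin_id=6): no match → kept, t2 columns NULL.
- t1 row (bin_id=8): matches 1 t2 row(s) → 1 output row(s).
- t1 row (bin_id=5): matches 1 t2 row(s) → 1 output row(s).
- t1 row (bin_id=2): no match → kept, t2 columns NULL.
After projecting and ordering:
t1.aisle | t2.bin_id | t2.item | t2.weight
F | 5 | Sensor | 25
F | 8 | Motor | 28
G | NULL | NULL | NULL
H | NULL | NULL | NULL

(F, 5, Sensor, 25); (F, 8, Motor, 28); (G, NULL, NULL, NULL); (H, NULL, NULL, NULL)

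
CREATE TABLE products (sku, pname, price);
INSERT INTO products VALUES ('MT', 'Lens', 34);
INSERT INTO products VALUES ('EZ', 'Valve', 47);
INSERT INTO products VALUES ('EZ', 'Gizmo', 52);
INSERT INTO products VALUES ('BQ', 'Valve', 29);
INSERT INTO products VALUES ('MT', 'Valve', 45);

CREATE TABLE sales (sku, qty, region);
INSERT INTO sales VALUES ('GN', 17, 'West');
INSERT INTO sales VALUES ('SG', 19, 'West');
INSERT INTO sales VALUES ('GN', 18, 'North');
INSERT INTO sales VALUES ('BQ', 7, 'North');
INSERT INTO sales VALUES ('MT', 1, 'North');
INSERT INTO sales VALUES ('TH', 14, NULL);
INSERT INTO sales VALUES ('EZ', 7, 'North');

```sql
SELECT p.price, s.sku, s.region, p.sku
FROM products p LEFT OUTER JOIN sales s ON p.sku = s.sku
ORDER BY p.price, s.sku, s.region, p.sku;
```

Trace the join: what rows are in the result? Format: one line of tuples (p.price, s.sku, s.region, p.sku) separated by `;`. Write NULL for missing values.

(29, BQ, North, BQ); (34, MT, North, MT); (45, MT, North, MT); (47, EZ, North, EZ); (52, EZ, North, EZ)

LEFT JOIN keeps every row from `products`; unmatched rows get NULL for `sales`'s columns.
Matching on p.sku = s.sku.
- p (sku=MT) pairs with 1 row(s) of s.
- p (sku=EZ) pairs with 1 row(s) of s.
- p (sku=EZ) pairs with 1 row(s) of s.
- p (sku=BQ) pairs with 1 row(s) of s.
- p (sku=MT) pairs with 1 row(s) of s.
After projecting and ordering:
p.price | s.sku | s.region | p.sku
29 | BQ | North | BQ
34 | MT | North | MT
45 | MT | North | MT
47 | EZ | North | EZ
52 | EZ | North | EZ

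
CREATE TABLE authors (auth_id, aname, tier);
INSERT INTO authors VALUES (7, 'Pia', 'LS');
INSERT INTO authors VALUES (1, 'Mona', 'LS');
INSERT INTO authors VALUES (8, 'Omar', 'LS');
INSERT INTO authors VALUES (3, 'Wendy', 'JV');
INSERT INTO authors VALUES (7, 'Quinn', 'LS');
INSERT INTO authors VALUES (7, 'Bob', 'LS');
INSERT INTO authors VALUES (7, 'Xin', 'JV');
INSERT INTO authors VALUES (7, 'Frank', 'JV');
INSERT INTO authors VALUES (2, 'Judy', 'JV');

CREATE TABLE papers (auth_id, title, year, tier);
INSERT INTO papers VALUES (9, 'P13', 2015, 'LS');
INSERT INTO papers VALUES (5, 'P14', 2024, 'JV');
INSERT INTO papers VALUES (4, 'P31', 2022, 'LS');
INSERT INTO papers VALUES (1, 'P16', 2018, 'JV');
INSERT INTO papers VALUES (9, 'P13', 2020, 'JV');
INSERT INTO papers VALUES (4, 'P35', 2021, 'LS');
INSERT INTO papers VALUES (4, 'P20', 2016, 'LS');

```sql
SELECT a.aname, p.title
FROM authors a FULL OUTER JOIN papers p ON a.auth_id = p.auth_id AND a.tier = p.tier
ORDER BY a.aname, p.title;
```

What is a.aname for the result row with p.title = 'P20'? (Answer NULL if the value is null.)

FULL OUTER JOIN keeps every row from both sides; unmatched rows get NULL for the other side's columns.
Matching on a.auth_id = p.auth_id AND a.tier = p.tier.
Matched pairs: 0; unmatched a rows kept: 9; unmatched p rows kept: 7.

NULL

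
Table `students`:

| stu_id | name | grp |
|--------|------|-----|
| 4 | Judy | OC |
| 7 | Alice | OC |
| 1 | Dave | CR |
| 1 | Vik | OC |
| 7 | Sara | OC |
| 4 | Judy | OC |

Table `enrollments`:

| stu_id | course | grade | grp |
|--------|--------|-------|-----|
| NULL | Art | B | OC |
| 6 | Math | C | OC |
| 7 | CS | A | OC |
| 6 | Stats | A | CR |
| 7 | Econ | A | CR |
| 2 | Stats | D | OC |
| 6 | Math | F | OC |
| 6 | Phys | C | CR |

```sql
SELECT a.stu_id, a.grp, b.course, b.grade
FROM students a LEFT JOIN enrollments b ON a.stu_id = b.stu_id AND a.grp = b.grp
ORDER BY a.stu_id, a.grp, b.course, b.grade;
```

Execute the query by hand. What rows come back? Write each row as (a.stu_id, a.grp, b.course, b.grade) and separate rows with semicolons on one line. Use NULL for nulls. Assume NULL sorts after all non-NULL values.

(1, CR, NULL, NULL); (1, OC, NULL, NULL); (4, OC, NULL, NULL); (4, OC, NULL, NULL); (7, OC, CS, A); (7, OC, CS, A)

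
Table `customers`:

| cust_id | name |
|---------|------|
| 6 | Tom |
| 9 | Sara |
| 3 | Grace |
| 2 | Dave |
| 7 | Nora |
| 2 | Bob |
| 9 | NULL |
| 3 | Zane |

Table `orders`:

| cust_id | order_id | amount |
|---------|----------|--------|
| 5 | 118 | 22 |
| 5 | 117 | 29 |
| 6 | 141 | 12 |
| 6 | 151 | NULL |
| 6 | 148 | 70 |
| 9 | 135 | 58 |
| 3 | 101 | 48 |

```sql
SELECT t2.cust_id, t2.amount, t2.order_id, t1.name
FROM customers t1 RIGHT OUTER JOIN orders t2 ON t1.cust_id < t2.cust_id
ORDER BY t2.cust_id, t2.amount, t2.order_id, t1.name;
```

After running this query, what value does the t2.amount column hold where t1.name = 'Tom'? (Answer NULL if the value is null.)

RIGHT JOIN keeps every row from `orders`; unmatched rows get NULL for `customers`'s columns.
Matching on t1.cust_id < t2.cust_id.
Matched pairs: 28; unmatched t2 rows kept: 0.

58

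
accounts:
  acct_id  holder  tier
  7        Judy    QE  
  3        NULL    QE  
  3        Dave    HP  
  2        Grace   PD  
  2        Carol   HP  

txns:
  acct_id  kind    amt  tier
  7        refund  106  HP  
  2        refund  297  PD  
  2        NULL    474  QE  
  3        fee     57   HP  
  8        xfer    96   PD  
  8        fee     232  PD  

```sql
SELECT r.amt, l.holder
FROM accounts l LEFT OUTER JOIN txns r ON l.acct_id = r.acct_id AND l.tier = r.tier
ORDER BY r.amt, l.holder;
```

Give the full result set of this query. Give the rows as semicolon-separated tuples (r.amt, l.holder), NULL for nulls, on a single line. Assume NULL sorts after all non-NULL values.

LEFT JOIN keeps every row from `accounts`; unmatched rows get NULL for `txns`'s columns.
Matching on l.acct_id = r.acct_id AND l.tier = r.tier.
- l[0] acct_id=7, tier=QE → no match; kept with NULLs on the r side.
- l[1] acct_id=3, tier=QE → no match; kept with NULLs on the r side.
- l[2] acct_id=3, tier=HP → 1 match(es) in r → 1 row(s).
- l[3] acct_id=2, tier=PD → 1 match(es) in r → 1 row(s).
- l[4] acct_id=2, tier=HP → no match; kept with NULLs on the r side.
After projecting and ordering:
r.amt | l.holder
57 | Dave
297 | Grace
NULL | Carol
NULL | Judy
NULL | NULL

(57, Dave); (297, Grace); (NULL, Carol); (NULL, Judy); (NULL, NULL)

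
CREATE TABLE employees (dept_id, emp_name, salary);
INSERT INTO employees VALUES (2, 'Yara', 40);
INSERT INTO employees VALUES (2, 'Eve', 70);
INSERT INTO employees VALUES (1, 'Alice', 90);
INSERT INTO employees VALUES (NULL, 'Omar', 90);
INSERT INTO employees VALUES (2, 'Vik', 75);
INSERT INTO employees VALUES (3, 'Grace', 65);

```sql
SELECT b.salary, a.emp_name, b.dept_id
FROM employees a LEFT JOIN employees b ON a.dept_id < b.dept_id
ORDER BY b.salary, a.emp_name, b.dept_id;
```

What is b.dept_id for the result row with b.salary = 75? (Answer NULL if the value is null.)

2

LEFT JOIN keeps every row from `employees a`; unmatched rows get NULL for `employees b`'s columns.
Matching on a.dept_id < b.dept_id. A NULL in a compared column never satisfies the condition.
Matched pairs: 7; unmatched a rows kept: 2.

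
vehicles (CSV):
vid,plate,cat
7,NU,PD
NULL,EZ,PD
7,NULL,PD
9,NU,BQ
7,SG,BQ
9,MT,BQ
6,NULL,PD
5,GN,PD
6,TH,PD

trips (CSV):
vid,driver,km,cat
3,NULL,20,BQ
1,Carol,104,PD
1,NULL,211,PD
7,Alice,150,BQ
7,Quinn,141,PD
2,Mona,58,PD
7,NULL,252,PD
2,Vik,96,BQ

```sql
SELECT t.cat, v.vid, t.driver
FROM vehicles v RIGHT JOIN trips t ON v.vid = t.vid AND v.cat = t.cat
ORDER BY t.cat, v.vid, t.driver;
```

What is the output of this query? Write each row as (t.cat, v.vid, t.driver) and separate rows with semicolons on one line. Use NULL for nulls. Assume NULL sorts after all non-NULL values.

RIGHT JOIN keeps every row from `trips`; unmatched rows get NULL for `vehicles`'s columns.
Matching on v.vid = t.vid AND v.cat = t.cat. A NULL in a compared column never satisfies the condition.
Matched pairs: 5; unmatched t rows kept: 5.

(BQ, 7, Alice); (BQ, NULL, Vik); (BQ, NULL, NULL); (PD, 7, Quinn); (PD, 7, Quinn); (PD, 7, NULL); (PD, 7, NULL); (PD, NULL, Carol); (PD, NULL, Mona); (PD, NULL, NULL)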